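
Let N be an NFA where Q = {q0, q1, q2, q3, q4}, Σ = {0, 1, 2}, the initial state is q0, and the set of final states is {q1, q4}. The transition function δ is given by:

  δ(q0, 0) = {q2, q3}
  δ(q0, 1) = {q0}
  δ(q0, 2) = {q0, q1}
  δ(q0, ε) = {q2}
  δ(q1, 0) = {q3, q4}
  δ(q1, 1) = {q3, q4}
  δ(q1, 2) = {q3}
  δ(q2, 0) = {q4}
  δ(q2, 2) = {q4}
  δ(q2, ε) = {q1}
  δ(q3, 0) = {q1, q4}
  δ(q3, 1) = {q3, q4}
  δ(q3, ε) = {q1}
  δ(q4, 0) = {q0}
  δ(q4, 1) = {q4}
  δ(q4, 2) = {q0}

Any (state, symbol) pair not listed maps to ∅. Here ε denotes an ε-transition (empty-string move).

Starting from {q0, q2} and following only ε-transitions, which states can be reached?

{q0, q1, q2}

Begin with {q0, q2}.
ε-move q2 → q1; add q1.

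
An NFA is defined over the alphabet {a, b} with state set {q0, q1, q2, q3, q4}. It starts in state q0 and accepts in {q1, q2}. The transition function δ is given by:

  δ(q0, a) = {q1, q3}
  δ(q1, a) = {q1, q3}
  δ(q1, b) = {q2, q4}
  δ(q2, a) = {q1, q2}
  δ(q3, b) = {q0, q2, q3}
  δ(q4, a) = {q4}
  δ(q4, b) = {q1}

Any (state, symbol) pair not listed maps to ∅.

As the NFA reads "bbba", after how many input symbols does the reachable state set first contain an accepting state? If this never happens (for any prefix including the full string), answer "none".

Start in {q0}.
Read 'b': {q0} → ∅.
The set is empty and remains empty for the remaining 3 symbols.
No reachable set along the way intersects F.

none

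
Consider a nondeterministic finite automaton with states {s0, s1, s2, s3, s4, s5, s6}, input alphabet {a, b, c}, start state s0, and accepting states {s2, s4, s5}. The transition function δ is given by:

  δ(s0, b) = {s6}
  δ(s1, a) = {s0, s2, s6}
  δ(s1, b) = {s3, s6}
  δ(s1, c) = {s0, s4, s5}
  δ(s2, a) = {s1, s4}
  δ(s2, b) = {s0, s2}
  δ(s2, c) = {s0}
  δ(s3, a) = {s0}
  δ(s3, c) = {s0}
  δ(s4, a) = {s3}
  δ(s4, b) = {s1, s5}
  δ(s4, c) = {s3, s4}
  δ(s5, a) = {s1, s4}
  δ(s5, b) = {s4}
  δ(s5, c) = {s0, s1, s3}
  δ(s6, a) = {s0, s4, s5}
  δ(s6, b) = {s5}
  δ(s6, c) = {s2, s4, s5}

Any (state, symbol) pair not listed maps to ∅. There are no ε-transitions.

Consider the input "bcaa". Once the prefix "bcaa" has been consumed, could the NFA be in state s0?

Yes

Start in {s0}.
Read 'b': {s0} → {s6}.
Read 'c': {s6} → {s2, s4, s5}.
Read 'a': {s2, s4, s5} → {s1, s3, s4}.
Read 'a': {s1, s3, s4} → {s0, s2, s3, s6}.
State s0 is in {s0, s2, s3, s6}.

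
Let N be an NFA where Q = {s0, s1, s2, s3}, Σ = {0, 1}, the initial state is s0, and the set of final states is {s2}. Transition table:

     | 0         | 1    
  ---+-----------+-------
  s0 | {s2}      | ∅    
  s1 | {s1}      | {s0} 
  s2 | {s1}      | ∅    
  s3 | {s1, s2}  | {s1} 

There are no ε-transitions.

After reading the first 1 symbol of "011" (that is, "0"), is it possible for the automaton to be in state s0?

No

Start in {s0}.
Read '0': {s0} → {s2}.
State s0 is not in {s2}.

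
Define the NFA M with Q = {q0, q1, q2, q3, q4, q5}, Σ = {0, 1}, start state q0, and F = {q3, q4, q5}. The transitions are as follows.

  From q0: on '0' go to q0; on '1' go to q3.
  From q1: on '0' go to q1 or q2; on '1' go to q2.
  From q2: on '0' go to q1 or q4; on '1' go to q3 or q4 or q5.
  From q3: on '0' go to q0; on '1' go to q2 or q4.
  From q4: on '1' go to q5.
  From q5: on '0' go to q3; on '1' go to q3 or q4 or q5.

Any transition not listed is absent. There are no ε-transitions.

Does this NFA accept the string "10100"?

Start in {q0}.
Read '1': q0→{q3}; now {q3}.
Read '0': q3→{q0}; now {q0}.
Read '1': q0→{q3}; now {q3}.
Read '0': q3→{q0}; now {q0}.
Read '0': q0→{q0}; now {q0}.
The final set {q0} contains no accepting state.

No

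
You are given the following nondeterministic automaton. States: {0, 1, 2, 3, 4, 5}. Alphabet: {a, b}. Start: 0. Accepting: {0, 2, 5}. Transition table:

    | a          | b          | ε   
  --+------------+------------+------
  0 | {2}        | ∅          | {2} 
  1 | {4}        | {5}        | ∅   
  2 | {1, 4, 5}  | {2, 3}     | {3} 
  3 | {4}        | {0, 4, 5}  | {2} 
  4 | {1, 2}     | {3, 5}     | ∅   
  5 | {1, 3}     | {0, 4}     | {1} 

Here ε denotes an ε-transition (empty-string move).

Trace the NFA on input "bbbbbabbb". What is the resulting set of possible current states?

{0, 1, 2, 3, 4, 5}

Start: ε-closure({0}) = {0, 2, 3}.
Read 'b': {0, 2, 3} → {0, 1, 2, 3, 4, 5}.
Read 'b': {0, 1, 2, 3, 4, 5} → {0, 1, 2, 3, 4, 5}.
Read 'b': {0, 1, 2, 3, 4, 5} → {0, 1, 2, 3, 4, 5}.
Read 'b': {0, 1, 2, 3, 4, 5} → {0, 1, 2, 3, 4, 5}.
Read 'b': {0, 1, 2, 3, 4, 5} → {0, 1, 2, 3, 4, 5}.
Read 'a': {0, 1, 2, 3, 4, 5} → {1, 2, 3, 4, 5}.
Read 'b': {1, 2, 3, 4, 5} → {0, 1, 2, 3, 4, 5}.
Read 'b': {0, 1, 2, 3, 4, 5} → {0, 1, 2, 3, 4, 5}.
Read 'b': {0, 1, 2, 3, 4, 5} → {0, 1, 2, 3, 4, 5}.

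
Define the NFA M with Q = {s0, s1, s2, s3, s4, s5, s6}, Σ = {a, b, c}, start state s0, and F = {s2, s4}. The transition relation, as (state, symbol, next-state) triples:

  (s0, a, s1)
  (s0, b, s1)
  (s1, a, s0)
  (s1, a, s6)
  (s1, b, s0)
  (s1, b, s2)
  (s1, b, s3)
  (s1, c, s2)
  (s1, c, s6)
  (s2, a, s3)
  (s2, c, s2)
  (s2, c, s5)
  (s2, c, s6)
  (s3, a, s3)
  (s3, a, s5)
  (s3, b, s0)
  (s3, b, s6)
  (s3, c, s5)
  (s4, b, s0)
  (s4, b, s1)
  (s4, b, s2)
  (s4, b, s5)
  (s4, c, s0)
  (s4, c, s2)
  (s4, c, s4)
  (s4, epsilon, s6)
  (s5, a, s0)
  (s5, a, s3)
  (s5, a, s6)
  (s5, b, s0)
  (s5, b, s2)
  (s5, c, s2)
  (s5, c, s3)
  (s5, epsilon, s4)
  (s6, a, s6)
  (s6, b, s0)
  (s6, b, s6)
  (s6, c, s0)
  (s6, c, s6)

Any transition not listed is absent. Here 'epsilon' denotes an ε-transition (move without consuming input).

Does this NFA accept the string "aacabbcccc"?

Yes

Start in {s0}.
Read 'a': {s0} → {s1}.
Read 'a': {s1} → {s0, s6}.
Read 'c': {s0, s6} → {s0, s6}.
Read 'a': {s0, s6} → {s1, s6}.
Read 'b': {s1, s6} → {s0, s2, s3, s6}.
Read 'b': {s0, s2, s3, s6} → {s0, s1, s6}.
Read 'c': {s0, s1, s6} → {s0, s2, s6}.
Read 'c': {s0, s2, s6} → {s0, s2, s4, s5, s6}.
Read 'c': {s0, s2, s4, s5, s6} → {s0, s2, s3, s4, s5, s6}.
Read 'c': {s0, s2, s3, s4, s5, s6} → {s0, s2, s3, s4, s5, s6}.
The final set {s0, s2, s3, s4, s5, s6} contains the accepting states s2, s4.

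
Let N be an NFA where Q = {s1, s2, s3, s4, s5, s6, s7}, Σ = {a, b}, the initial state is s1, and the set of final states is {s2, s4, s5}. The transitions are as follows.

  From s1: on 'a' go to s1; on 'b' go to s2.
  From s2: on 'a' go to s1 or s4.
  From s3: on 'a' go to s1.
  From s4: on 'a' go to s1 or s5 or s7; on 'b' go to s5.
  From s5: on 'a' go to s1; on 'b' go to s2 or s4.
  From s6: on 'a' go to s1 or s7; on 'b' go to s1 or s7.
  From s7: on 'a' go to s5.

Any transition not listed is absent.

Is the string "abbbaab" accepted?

No

Start in {s1}.
Read 'a': {s1} → {s1}.
Read 'b': {s1} → {s2}.
Read 'b': {s2} → ∅.
The set is empty and remains empty for the remaining 4 symbols.
The final set ∅ contains no accepting state.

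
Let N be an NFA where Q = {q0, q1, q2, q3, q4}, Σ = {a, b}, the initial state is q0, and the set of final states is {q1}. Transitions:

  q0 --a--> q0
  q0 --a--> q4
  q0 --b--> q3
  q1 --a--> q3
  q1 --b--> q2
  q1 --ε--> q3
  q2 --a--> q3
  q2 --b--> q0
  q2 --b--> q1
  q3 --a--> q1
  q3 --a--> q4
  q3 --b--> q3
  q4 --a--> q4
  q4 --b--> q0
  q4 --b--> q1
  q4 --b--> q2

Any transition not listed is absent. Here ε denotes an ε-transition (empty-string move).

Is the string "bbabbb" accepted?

Yes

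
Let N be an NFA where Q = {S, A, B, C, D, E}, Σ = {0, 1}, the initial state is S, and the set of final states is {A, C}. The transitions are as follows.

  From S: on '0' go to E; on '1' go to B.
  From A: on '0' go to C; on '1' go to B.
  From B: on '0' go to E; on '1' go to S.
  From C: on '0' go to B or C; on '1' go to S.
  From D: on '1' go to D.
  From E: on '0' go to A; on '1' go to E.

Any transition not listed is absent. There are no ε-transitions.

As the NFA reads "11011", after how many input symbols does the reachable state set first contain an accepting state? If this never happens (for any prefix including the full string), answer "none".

none

Start in {S}.
Read '1': {S} → {B}.
Read '1': {B} → {S}.
Read '0': {S} → {E}.
Read '1': {E} → {E}.
Read '1': {E} → {E}.
No reachable set along the way intersects F.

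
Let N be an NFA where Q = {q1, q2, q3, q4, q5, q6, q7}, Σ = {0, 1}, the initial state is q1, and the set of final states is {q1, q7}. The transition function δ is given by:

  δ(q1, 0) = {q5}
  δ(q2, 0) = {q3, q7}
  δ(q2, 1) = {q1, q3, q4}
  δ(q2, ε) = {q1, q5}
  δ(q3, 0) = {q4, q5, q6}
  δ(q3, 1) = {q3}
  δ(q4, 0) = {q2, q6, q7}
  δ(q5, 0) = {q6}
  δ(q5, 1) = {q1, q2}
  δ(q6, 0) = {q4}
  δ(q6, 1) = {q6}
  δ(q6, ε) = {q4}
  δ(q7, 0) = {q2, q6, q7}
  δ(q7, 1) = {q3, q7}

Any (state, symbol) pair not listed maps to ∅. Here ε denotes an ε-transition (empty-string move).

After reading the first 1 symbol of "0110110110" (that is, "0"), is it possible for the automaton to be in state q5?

Start in {q1}.
Read '0': q1→{q5}; now {q5}.
State q5 is in {q5}.

Yes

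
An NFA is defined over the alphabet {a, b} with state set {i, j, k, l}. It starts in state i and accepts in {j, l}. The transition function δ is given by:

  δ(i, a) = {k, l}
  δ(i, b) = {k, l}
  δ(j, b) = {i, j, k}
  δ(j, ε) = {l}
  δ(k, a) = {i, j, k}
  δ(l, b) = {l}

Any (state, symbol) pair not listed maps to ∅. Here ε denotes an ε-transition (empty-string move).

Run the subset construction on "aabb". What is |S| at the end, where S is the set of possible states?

Start in {i}.
Read 'a': i→{k, l}; now {k, l}.
Read 'a': k→{i, j, k}, l→∅; union {i, j, k}; ε-closure = {i, j, k, l}.
Read 'b': i→{k, l}, j→{i, j, k}, k→∅, l→{l}; now {i, j, k, l}.
Read 'b': i→{k, l}, j→{i, j, k}, k→∅, l→{l}; now {i, j, k, l}.
That set has 4 states.

4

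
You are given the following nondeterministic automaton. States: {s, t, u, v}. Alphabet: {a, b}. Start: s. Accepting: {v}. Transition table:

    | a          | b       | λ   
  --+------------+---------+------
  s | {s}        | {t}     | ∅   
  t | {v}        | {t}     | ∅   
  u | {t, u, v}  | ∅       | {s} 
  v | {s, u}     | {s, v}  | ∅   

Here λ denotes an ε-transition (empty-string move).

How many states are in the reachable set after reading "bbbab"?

2

Start in {s}.
Read 'b': {s} → {t}.
Read 'b': {t} → {t}.
Read 'b': {t} → {t}.
Read 'a': {t} → {v}.
Read 'b': {v} → {s, v}.
That set has 2 states.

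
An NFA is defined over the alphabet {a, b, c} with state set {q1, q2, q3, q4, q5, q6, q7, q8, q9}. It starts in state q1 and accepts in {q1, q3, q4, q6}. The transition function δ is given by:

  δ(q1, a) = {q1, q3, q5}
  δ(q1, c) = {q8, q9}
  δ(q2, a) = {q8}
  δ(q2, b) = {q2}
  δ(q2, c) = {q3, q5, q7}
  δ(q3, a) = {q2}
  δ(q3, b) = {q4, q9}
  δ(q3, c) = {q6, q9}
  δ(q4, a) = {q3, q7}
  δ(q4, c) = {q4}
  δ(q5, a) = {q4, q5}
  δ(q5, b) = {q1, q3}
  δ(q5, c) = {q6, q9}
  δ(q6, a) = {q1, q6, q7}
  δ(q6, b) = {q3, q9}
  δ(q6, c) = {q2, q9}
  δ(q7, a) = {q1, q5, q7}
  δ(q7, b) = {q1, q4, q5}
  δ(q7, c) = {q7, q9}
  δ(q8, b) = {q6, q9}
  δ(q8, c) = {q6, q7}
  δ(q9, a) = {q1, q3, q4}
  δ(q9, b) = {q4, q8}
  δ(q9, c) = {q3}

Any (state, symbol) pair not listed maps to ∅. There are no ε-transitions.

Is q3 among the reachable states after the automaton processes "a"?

Yes

Start in {q1}.
Read 'a': {q1} → {q1, q3, q5}.
State q3 is in {q1, q3, q5}.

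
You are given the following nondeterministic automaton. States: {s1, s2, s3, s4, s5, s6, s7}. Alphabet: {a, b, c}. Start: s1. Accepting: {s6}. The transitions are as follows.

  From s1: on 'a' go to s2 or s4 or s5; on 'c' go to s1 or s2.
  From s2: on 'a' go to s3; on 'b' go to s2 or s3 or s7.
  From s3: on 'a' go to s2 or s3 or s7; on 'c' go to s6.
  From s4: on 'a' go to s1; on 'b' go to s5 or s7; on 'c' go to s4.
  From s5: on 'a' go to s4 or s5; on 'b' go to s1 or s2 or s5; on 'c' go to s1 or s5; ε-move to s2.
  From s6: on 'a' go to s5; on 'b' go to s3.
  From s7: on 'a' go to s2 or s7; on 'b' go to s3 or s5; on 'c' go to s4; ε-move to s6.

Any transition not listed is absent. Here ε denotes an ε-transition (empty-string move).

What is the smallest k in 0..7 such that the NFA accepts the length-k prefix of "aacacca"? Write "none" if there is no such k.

Start in {s1}.
Read 'a': {s1} → {s2, s4, s5}.
Read 'a': {s2, s4, s5} → {s1, s2, s3, s4, s5}.
Read 'c': {s1, s2, s3, s4, s5} → {s1, s2, s4, s5, s6}.
None of the earlier sets intersect F, but {s1, s2, s4, s5, s6} does.

3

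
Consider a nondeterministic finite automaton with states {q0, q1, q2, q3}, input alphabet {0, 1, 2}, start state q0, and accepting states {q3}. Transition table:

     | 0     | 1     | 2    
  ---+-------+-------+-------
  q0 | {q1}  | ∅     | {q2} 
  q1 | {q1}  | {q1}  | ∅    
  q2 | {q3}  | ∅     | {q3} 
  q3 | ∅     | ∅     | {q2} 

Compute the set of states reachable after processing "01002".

Start in {q0}.
Read '0': q0→{q1}; now {q1}.
Read '1': q1→{q1}; now {q1}.
Read '0': q1→{q1}; now {q1}.
Read '0': q1→{q1}; now {q1}.
Read '2': q1→∅; now ∅.

∅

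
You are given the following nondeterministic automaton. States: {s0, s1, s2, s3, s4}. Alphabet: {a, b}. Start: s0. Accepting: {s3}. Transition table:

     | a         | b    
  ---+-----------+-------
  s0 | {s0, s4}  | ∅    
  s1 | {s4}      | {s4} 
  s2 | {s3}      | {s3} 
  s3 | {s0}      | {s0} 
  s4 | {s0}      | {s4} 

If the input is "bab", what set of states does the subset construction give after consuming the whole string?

Start in {s0}.
Read 'b': {s0} → ∅.
The set is empty and remains empty for the remaining 2 symbols.

∅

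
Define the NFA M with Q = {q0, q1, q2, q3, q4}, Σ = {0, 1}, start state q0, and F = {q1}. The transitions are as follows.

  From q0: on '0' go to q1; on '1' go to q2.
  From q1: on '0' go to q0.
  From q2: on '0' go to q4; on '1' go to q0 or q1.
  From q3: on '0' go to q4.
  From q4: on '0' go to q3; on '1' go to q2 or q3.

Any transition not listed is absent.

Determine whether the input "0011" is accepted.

Yes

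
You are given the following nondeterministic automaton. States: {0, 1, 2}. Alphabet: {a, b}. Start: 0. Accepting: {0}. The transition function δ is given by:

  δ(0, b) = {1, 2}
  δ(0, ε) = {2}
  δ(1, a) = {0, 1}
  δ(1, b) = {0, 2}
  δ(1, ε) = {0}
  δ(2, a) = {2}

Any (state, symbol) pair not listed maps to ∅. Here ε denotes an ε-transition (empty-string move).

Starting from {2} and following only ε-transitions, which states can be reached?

Begin with {2}.
No ε-moves leave this set, so the closure equals the set itself.

{2}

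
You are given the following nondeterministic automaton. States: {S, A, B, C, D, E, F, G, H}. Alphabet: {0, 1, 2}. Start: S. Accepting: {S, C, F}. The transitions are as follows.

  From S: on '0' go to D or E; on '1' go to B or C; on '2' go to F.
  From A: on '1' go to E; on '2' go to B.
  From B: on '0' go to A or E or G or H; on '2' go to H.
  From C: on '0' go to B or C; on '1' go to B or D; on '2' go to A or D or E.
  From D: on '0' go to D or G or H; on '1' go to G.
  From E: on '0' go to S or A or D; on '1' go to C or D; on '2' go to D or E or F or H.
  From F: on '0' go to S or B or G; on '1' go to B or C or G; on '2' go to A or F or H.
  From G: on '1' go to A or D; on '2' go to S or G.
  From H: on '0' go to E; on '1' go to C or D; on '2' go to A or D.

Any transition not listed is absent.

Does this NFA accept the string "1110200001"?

No

Start in {S}.
Read '1': S→{B, C}; now {B, C}.
Read '1': B→∅, C→{B, D}; now {B, D}.
Read '1': B→∅, D→{G}; now {G}.
Read '0': G→∅; now ∅.
The set is empty and remains empty for the remaining 6 symbols.
The final set ∅ contains no accepting state.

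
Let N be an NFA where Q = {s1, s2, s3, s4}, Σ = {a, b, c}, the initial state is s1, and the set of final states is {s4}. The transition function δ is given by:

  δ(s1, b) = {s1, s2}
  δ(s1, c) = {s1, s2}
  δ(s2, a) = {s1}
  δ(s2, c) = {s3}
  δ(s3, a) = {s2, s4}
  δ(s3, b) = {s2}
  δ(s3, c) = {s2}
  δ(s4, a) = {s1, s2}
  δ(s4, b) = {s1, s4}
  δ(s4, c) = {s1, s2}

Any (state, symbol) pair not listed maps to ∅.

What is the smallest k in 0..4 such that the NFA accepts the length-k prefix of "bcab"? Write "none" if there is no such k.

3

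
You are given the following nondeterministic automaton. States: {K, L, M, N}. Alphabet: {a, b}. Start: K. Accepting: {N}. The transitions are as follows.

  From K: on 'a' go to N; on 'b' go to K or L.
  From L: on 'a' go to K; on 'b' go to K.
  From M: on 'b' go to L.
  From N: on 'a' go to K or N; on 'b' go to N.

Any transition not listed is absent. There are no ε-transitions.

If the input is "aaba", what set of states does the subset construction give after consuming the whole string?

Start in {K}.
Read 'a': {K} → {N}.
Read 'a': {N} → {K, N}.
Read 'b': {K, N} → {K, L, N}.
Read 'a': {K, L, N} → {K, N}.

{K, N}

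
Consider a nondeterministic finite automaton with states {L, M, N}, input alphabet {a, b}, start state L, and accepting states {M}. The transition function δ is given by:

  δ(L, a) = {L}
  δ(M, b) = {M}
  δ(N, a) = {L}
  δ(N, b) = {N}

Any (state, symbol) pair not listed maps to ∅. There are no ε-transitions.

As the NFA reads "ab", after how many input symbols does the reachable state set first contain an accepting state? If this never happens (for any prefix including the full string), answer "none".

none

Start in {L}.
Read 'a': {L} → {L}.
Read 'b': {L} → ∅.
No reachable set along the way intersects F.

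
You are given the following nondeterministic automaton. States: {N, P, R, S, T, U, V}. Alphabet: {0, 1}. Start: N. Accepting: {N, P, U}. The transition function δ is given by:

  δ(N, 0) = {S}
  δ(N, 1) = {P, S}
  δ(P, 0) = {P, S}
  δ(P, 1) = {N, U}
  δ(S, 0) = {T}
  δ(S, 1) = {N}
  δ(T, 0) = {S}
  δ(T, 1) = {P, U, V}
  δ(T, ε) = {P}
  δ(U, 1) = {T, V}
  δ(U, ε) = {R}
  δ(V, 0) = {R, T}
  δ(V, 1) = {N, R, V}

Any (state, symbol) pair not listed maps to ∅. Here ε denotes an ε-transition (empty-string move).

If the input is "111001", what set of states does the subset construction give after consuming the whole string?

Start in {N}.
Read '1': N→{P, S}; now {P, S}.
Read '1': P→{N, U}, S→{N}; union {N, U}; ε-closure = {N, R, U}.
Read '1': N→{P, S}, R→∅, U→{T, V}; now {P, S, T, V}.
Read '0': P→{P, S}, S→{T}, T→{S}, V→{R, T}; now {P, R, S, T}.
Read '0': P→{P, S}, R→∅, S→{T}, T→{S}; now {P, S, T}.
Read '1': P→{N, U}, S→{N}, T→{P, U, V}; union {N, P, U, V}; ε-closure = {N, P, R, U, V}.

{N, P, R, U, V}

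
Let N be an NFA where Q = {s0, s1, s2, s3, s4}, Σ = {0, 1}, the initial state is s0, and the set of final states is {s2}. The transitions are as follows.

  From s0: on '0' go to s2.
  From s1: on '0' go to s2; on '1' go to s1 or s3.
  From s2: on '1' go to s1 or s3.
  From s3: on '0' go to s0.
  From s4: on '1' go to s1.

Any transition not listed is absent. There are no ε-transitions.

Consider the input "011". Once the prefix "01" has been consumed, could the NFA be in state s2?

Start in {s0}.
Read '0': s0→{s2}; now {s2}.
Read '1': s2→{s1, s3}; now {s1, s3}.
State s2 is not in {s1, s3}.

No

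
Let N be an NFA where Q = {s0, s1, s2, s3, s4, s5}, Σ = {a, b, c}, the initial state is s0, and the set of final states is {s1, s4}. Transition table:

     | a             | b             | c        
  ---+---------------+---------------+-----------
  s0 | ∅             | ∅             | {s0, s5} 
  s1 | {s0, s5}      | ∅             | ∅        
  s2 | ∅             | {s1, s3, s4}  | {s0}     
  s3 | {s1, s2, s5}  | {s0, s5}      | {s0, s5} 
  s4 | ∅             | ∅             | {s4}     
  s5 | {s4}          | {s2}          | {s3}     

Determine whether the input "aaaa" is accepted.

Start in {s0}.
Read 'a': {s0} → ∅.
The set is empty and remains empty for the remaining 3 symbols.
The final set ∅ contains no accepting state.

No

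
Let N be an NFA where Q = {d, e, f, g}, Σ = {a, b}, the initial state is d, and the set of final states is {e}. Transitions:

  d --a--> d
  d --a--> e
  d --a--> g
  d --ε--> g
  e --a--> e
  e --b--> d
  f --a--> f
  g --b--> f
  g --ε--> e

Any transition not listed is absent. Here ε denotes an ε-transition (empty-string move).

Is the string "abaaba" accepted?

Start: ε-closure({d}) = {d, e, g}.
Read 'a': {d, e, g} → {d, e, g}.
Read 'b': {d, e, g} → {d, e, f, g}.
Read 'a': {d, e, f, g} → {d, e, f, g}.
Read 'a': {d, e, f, g} → {d, e, f, g}.
Read 'b': {d, e, f, g} → {d, e, f, g}.
Read 'a': {d, e, f, g} → {d, e, f, g}.
The final set {d, e, f, g} contains the accepting state e.

Yes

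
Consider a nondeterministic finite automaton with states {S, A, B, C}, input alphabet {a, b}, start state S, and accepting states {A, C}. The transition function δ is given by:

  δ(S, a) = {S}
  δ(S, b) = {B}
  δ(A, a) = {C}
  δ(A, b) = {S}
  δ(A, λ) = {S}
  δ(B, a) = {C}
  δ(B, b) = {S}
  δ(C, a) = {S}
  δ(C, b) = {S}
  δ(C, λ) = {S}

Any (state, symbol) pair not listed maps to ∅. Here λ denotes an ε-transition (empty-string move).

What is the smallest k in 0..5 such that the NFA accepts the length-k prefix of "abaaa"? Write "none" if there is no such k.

Start in {S}.
Read 'a': S→{S}; now {S}.
Read 'b': S→{B}; now {B}.
Read 'a': B→{C}; union {C}; ε-closure = {S, C}.
None of the earlier sets intersect F, but {S, C} does.

3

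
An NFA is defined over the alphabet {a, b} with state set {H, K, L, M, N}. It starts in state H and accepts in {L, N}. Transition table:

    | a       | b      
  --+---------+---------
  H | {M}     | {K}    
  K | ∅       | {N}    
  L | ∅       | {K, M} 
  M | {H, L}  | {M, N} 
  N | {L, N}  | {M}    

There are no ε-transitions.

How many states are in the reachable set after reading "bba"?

2

Start in {H}.
Read 'b': {H} → {K}.
Read 'b': {K} → {N}.
Read 'a': {N} → {L, N}.
That set has 2 states.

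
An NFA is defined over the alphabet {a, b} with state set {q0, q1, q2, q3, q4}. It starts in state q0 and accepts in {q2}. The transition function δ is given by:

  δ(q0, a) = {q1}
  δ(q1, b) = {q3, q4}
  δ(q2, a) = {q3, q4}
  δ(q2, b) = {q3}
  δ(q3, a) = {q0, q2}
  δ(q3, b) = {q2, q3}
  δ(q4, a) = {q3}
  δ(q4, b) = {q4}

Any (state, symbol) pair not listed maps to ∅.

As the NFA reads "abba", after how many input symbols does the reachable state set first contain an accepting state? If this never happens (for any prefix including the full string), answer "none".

Start in {q0}.
Read 'a': {q0} → {q1}.
Read 'b': {q1} → {q3, q4}.
Read 'b': {q3, q4} → {q2, q3, q4}.
None of the earlier sets intersect F, but {q2, q3, q4} does.

3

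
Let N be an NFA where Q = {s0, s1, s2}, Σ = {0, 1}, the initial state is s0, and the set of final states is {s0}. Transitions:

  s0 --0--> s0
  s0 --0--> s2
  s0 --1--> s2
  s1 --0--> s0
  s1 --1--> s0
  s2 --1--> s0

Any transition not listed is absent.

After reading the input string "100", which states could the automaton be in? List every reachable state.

∅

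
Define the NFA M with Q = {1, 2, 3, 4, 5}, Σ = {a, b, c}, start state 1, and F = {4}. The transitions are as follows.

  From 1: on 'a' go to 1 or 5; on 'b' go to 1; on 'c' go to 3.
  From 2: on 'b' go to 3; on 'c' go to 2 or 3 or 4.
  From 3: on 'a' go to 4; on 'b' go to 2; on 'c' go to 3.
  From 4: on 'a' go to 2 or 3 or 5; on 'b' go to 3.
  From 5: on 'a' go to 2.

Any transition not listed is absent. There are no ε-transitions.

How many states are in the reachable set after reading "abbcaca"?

0

Start in {1}.
Read 'a': 1→{1, 5}; now {1, 5}.
Read 'b': 1→{1}, 5→∅; now {1}.
Read 'b': 1→{1}; now {1}.
Read 'c': 1→{3}; now {3}.
Read 'a': 3→{4}; now {4}.
Read 'c': 4→∅; now ∅.
The set is empty and remains empty for the remaining 1 symbol.
That set has 0 states.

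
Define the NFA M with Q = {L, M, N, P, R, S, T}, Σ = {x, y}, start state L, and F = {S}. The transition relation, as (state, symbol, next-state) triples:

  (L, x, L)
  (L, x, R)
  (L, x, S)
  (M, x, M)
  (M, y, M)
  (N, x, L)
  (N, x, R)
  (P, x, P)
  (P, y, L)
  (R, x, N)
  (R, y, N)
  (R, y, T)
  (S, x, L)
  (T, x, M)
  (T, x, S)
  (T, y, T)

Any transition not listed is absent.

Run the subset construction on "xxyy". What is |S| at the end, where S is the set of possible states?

1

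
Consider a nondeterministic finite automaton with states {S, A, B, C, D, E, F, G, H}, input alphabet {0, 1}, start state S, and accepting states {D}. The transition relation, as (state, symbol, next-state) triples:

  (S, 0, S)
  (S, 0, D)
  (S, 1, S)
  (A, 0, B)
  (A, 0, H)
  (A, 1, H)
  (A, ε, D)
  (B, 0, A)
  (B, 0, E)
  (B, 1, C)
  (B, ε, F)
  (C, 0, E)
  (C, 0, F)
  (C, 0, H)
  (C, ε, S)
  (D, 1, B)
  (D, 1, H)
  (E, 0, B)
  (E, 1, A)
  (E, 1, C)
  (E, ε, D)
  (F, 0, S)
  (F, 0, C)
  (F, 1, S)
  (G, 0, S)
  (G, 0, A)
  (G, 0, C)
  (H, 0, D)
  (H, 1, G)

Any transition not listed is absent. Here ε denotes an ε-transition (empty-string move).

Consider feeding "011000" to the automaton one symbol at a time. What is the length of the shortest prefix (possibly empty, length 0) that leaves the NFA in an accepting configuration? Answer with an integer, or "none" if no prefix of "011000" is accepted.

1

Start in {S}.
Read '0': S→{S, D}; now {S, D}.
None of the earlier sets intersect F, but {S, D} does.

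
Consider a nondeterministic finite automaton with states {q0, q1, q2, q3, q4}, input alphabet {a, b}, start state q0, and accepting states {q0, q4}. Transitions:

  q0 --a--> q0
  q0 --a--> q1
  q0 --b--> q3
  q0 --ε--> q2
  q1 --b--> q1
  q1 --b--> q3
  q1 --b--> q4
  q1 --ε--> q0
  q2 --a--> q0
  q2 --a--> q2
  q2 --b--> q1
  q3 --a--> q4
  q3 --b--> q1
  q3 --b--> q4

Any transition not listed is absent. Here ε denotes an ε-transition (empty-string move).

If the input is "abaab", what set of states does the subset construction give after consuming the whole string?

{q0, q1, q2, q3, q4}

Start: ε-closure({q0}) = {q0, q2}.
Read 'a': q0→{q0, q1}, q2→{q0, q2}; now {q0, q1, q2}.
Read 'b': q0→{q3}, q1→{q1, q3, q4}, q2→{q1}; union {q1, q3, q4}; ε-closure = {q0, q1, q2, q3, q4}.
Read 'a': q0→{q0, q1}, q1→∅, q2→{q0, q2}, q3→{q4}, q4→∅; now {q0, q1, q2, q4}.
Read 'a': q0→{q0, q1}, q1→∅, q2→{q0, q2}, q4→∅; now {q0, q1, q2}.
Read 'b': q0→{q3}, q1→{q1, q3, q4}, q2→{q1}; union {q1, q3, q4}; ε-closure = {q0, q1, q2, q3, q4}.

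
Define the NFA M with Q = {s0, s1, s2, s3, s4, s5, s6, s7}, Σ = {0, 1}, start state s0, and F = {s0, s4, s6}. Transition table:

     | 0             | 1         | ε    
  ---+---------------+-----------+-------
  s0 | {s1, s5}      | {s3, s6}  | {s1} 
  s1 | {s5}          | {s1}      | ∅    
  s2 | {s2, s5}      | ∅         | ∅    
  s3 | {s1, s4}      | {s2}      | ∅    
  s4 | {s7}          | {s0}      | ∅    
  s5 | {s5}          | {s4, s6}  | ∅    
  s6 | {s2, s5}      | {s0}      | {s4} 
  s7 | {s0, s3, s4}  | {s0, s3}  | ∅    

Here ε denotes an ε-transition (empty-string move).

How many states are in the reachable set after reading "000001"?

Start: ε-closure({s0}) = {s0, s1}.
Read '0': {s0, s1} → {s1, s5}.
Read '0': {s1, s5} → {s5}.
Read '0': {s5} → {s5}.
Read '0': {s5} → {s5}.
Read '0': {s5} → {s5}.
Read '1': {s5} → {s4, s6}.
That set has 2 states.

2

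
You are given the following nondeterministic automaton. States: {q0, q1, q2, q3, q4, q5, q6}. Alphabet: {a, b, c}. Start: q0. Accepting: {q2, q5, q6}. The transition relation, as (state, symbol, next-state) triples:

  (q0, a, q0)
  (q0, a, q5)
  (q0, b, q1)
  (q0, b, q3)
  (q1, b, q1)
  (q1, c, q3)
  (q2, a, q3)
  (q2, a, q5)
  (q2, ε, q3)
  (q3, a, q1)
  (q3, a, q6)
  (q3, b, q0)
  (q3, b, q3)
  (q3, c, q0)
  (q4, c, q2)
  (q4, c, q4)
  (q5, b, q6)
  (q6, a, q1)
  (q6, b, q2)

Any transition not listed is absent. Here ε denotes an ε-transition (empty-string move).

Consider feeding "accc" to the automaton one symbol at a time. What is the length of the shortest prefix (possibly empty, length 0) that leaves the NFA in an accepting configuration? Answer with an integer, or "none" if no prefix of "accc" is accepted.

Start in {q0}.
Read 'a': q0→{q0, q5}; now {q0, q5}.
None of the earlier sets intersect F, but {q0, q5} does.

1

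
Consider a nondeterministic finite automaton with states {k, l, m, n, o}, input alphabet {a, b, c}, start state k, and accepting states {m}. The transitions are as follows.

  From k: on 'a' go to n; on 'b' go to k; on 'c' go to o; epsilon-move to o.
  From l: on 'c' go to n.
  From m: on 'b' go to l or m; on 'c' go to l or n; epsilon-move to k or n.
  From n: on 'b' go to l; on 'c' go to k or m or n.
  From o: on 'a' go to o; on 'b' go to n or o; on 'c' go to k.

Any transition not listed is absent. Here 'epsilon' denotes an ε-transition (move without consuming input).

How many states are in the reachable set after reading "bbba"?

Start: ε-closure({k}) = {k, o}.
Read 'b': k→{k}, o→{n, o}; now {k, n, o}.
Read 'b': k→{k}, n→{l}, o→{n, o}; now {k, l, n, o}.
Read 'b': k→{k}, l→∅, n→{l}, o→{n, o}; now {k, l, n, o}.
Read 'a': k→{n}, l→∅, n→∅, o→{o}; now {n, o}.
That set has 2 states.

2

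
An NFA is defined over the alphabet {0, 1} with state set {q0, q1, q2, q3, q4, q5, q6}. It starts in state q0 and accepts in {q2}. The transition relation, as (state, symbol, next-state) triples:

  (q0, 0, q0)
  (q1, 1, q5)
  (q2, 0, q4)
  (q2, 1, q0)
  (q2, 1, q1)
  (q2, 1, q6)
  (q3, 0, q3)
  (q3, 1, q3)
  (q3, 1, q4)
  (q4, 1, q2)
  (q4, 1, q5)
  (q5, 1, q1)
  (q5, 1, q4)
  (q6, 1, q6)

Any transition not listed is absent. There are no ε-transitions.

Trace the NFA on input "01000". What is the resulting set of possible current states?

Start in {q0}.
Read '0': {q0} → {q0}.
Read '1': {q0} → ∅.
The set is empty and remains empty for the remaining 3 symbols.

∅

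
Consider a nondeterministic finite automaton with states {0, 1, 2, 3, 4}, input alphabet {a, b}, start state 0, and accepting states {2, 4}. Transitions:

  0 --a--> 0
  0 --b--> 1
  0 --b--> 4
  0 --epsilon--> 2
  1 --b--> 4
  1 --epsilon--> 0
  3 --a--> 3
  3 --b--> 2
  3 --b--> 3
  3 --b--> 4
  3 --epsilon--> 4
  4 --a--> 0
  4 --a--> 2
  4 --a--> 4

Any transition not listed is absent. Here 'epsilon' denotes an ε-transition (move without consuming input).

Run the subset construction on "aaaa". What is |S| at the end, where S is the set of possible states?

2

Start: ε-closure({0}) = {0, 2}.
Read 'a': 0→{0}, 2→∅; union {0}; ε-closure = {0, 2}.
Read 'a': 0→{0}, 2→∅; union {0}; ε-closure = {0, 2}.
Read 'a': 0→{0}, 2→∅; union {0}; ε-closure = {0, 2}.
Read 'a': 0→{0}, 2→∅; union {0}; ε-closure = {0, 2}.
That set has 2 states.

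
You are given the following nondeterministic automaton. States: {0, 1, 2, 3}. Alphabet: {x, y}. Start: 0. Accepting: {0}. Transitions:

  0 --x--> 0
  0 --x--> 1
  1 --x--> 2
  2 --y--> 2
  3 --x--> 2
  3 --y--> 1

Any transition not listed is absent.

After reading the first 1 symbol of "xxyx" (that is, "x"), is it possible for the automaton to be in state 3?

Start in {0}.
Read 'x': 0→{0, 1}; now {0, 1}.
State 3 is not in {0, 1}.

No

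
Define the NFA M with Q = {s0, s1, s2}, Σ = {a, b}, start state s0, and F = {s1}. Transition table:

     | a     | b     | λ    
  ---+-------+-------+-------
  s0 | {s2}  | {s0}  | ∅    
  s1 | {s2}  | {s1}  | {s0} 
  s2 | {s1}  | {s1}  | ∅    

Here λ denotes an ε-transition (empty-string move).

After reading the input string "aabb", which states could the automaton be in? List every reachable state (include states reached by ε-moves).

{s0, s1}

Start in {s0}.
Read 'a': s0→{s2}; now {s2}.
Read 'a': s2→{s1}; union {s1}; ε-closure = {s0, s1}.
Read 'b': s0→{s0}, s1→{s1}; now {s0, s1}.
Read 'b': s0→{s0}, s1→{s1}; now {s0, s1}.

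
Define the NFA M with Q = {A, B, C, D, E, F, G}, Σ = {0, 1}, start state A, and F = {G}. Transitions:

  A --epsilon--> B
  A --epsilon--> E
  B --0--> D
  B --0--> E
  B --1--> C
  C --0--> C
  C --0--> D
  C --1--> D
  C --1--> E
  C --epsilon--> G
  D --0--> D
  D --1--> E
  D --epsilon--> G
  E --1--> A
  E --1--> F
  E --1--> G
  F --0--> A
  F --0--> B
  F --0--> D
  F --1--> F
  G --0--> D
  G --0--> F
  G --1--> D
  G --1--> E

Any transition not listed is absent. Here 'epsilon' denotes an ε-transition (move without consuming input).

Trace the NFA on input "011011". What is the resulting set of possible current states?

Start: ε-closure({A}) = {A, B, E}.
Read '0': A→∅, B→{D, E}, E→∅; union {D, E}; ε-closure = {D, E, G}.
Read '1': D→{E}, E→{A, F, G}, G→{D, E}; union {A, D, E, F, G}; ε-closure = {A, B, D, E, F, G}.
Read '1': A→∅, B→{C}, D→{E}, E→{A, F, G}, F→{F}, G→{D, E}; union {A, C, D, E, F, G}; ε-closure = {A, B, C, D, E, F, G}.
Read '0': A→∅, B→{D, E}, C→{C, D}, D→{D}, E→∅, F→{A, B, D}, G→{D, F}; union {A, B, C, D, E, F}; ε-closure = {A, B, C, D, E, F, G}.
Read '1': A→∅, B→{C}, C→{D, E}, D→{E}, E→{A, F, G}, F→{F}, G→{D, E}; union {A, C, D, E, F, G}; ε-closure = {A, B, C, D, E, F, G}.
Read '1': A→∅, B→{C}, C→{D, E}, D→{E}, E→{A, F, G}, F→{F}, G→{D, E}; union {A, C, D, E, F, G}; ε-closure = {A, B, C, D, E, F, G}.

{A, B, C, D, E, F, G}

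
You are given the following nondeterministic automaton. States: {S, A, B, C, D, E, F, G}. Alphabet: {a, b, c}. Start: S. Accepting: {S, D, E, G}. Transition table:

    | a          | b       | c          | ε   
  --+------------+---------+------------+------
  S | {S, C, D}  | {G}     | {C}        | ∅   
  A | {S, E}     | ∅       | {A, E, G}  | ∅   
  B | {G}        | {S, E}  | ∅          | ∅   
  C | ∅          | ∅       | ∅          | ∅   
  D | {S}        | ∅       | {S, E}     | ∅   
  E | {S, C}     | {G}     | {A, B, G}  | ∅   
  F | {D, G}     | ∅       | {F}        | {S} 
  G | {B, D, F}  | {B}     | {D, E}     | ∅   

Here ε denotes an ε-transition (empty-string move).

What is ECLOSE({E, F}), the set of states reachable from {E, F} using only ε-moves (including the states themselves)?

{S, E, F}

Begin with {E, F}.
ε-move F → S; add S.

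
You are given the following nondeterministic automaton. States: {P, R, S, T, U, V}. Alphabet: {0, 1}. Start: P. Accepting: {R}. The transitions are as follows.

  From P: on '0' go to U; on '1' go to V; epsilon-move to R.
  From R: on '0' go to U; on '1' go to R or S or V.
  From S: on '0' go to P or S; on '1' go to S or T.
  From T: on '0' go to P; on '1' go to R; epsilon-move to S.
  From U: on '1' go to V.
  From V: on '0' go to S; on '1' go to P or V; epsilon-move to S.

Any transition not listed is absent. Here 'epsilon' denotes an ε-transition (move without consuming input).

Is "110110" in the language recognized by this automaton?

Yes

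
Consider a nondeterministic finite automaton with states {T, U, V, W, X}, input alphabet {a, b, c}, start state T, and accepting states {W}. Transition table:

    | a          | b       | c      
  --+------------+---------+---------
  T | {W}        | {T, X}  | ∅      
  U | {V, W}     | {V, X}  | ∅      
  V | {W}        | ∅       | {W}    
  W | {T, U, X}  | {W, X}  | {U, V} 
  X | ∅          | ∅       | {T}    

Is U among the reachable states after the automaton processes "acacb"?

No

Start in {T}.
Read 'a': {T} → {W}.
Read 'c': {W} → {U, V}.
Read 'a': {U, V} → {V, W}.
Read 'c': {V, W} → {U, V, W}.
Read 'b': {U, V, W} → {V, W, X}.
State U is not in {V, W, X}.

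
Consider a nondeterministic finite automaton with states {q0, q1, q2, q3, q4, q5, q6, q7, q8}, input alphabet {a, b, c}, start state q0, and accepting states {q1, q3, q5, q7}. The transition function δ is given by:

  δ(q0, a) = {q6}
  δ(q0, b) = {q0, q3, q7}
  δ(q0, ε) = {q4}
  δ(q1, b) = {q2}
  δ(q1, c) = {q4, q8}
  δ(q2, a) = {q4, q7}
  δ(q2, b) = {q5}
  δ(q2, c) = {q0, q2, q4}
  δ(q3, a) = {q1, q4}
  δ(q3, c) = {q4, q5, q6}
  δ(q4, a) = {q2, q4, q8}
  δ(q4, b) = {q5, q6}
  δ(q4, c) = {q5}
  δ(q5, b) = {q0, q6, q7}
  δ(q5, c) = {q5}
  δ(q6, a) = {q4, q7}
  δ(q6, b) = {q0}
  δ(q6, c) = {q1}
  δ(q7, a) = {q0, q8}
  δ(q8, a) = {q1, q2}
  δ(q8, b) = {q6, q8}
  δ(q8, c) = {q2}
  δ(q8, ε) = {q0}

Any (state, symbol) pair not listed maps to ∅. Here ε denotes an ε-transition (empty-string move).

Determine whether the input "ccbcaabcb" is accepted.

Start: ε-closure({q0}) = {q0, q4}.
Read 'c': {q0, q4} → {q5}.
Read 'c': {q5} → {q5}.
Read 'b': {q5} → {q0, q4, q6, q7}.
Read 'c': {q0, q4, q6, q7} → {q1, q5}.
Read 'a': {q1, q5} → ∅.
The set is empty and remains empty for the remaining 4 symbols.
The final set ∅ contains no accepting state.

No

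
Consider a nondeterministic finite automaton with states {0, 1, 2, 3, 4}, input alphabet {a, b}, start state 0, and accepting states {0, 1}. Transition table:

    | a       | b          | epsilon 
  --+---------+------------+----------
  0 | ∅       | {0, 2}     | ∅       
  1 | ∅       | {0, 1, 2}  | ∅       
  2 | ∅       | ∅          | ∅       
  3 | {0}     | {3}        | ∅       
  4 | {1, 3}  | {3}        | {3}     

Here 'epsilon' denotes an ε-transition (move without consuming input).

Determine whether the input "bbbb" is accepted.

Start in {0}.
Read 'b': 0→{0, 2}; now {0, 2}.
Read 'b': 0→{0, 2}, 2→∅; now {0, 2}.
Read 'b': 0→{0, 2}, 2→∅; now {0, 2}.
Read 'b': 0→{0, 2}, 2→∅; now {0, 2}.
The final set {0, 2} contains the accepting state 0.

Yes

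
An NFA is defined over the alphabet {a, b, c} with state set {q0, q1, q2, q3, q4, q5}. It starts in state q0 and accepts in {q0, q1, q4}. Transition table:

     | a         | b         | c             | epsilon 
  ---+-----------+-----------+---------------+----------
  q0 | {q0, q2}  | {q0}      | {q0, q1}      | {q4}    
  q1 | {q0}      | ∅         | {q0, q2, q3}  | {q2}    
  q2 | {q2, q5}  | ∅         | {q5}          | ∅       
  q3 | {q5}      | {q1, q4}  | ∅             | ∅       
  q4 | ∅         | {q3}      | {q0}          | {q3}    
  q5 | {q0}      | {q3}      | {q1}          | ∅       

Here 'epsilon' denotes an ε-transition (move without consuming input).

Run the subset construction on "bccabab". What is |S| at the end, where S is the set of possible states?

Start: ε-closure({q0}) = {q0, q3, q4}.
Read 'b': {q0, q3, q4} → {q0, q1, q2, q3, q4}.
Read 'c': {q0, q1, q2, q3, q4} → {q0, q1, q2, q3, q4, q5}.
Read 'c': {q0, q1, q2, q3, q4, q5} → {q0, q1, q2, q3, q4, q5}.
Read 'a': {q0, q1, q2, q3, q4, q5} → {q0, q2, q3, q4, q5}.
Read 'b': {q0, q2, q3, q4, q5} → {q0, q1, q2, q3, q4}.
Read 'a': {q0, q1, q2, q3, q4} → {q0, q2, q3, q4, q5}.
Read 'b': {q0, q2, q3, q4, q5} → {q0, q1, q2, q3, q4}.
That set has 5 states.

5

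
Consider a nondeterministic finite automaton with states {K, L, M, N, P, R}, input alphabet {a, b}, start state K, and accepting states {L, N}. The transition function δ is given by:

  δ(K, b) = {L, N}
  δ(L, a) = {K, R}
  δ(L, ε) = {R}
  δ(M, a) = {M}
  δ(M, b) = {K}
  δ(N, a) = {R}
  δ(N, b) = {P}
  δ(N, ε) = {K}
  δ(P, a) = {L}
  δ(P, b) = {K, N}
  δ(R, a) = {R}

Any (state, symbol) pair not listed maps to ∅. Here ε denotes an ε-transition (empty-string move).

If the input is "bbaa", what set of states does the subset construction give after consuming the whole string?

{K, R}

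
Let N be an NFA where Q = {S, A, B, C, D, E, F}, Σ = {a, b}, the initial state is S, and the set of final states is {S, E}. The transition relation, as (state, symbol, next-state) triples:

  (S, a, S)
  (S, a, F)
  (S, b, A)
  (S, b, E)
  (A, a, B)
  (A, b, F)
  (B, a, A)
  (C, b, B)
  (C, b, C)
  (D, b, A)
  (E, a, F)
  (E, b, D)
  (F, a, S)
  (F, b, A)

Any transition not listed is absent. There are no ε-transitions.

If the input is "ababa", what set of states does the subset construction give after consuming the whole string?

{B}

Start in {S}.
Read 'a': S→{S, F}; now {S, F}.
Read 'b': S→{A, E}, F→{A}; now {A, E}.
Read 'a': A→{B}, E→{F}; now {B, F}.
Read 'b': B→∅, F→{A}; now {A}.
Read 'a': A→{B}; now {B}.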